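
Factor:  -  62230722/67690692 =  - 2^( - 1 )*3^(- 1 )*19^( - 1 )*59^1*367^1*479^1*98963^( - 1 ) = - 10371787/11281782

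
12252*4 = 49008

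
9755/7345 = 1 + 482/1469 = 1.33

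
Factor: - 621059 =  - 621059^1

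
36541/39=36541/39  =  936.95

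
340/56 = 6 + 1/14 = 6.07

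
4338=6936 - 2598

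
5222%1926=1370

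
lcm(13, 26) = 26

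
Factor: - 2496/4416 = -13/23 = - 13^1 * 23^( - 1)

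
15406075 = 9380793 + 6025282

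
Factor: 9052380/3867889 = 2^2*3^2*5^1*50291^1*3867889^( - 1) 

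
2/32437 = 2/32437= 0.00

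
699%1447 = 699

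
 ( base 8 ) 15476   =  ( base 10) 6974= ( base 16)1B3E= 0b1101100111110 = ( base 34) 614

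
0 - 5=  - 5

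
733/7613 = 733/7613 = 0.10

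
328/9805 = 328/9805 = 0.03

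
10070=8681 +1389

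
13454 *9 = 121086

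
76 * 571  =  43396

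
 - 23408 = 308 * (  -  76 ) 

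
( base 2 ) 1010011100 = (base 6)3032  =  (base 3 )220202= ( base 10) 668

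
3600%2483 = 1117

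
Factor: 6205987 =443^1  *  14009^1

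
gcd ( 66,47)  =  1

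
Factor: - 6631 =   -  19^1*349^1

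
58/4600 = 29/2300 = 0.01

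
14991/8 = 14991/8 = 1873.88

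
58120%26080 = 5960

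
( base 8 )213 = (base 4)2023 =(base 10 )139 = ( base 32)4B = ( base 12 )B7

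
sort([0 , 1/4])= [ 0,1/4]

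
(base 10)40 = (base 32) 18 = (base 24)1g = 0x28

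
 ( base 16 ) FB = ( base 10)251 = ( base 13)164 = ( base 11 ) 209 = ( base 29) 8J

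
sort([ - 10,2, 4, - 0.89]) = [-10  , - 0.89, 2, 4]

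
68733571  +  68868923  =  137602494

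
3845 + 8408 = 12253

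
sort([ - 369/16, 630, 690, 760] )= [ - 369/16,630,690, 760]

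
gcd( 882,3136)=98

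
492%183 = 126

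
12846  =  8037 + 4809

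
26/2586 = 13/1293=   0.01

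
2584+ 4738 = 7322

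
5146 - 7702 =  - 2556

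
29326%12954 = 3418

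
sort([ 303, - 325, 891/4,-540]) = [ - 540,  -  325,891/4,303] 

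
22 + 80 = 102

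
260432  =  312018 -51586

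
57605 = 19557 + 38048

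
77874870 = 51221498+26653372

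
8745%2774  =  423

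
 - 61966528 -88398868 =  - 150365396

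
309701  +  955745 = 1265446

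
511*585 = 298935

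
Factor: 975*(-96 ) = -93600 = -2^5 *3^2*5^2 *13^1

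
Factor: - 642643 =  - 23^1*27941^1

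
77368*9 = 696312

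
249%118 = 13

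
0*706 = 0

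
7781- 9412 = - 1631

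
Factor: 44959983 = 3^1*43^1*348527^1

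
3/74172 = 1/24724 = 0.00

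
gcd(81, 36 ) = 9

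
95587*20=1911740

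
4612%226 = 92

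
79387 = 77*1031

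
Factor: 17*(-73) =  - 1241 = - 17^1*73^1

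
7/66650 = 7/66650 =0.00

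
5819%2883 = 53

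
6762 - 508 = 6254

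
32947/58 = 32947/58 =568.05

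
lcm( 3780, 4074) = 366660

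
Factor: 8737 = 8737^1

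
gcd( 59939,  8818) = 1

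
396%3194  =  396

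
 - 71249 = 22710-93959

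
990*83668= 82831320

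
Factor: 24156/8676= 11^1 * 61^1*241^( - 1) = 671/241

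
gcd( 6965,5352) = 1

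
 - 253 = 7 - 260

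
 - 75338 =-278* 271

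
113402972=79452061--33950911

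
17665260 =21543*820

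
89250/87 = 29750/29 = 1025.86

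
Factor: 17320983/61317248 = 2^( - 7)*3^1 * 41^1*53^1*2657^1*479041^( -1 )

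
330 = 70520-70190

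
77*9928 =764456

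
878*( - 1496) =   -  1313488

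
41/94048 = 41/94048 = 0.00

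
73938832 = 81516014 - 7577182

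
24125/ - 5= -4825  +  0/1 = -4825.00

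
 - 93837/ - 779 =120 + 357/779=120.46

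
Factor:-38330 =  - 2^1 * 5^1* 3833^1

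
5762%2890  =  2872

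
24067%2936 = 579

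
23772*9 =213948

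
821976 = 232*3543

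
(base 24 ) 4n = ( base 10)119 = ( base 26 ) 4f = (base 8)167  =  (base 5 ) 434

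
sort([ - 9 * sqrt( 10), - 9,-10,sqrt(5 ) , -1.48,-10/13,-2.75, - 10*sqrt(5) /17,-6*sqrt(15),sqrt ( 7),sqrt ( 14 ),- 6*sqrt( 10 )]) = [ - 9 * sqrt(  10 ),-6*sqrt(15 ), - 6 * sqrt( 10), - 10, - 9,-2.75, - 1.48 ,-10 * sqrt( 5 )/17, -10/13, sqrt( 5 ), sqrt(7), sqrt( 14) ] 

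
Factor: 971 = 971^1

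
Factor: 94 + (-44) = 50  =  2^1*5^2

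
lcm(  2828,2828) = 2828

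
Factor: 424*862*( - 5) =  - 2^4*5^1*53^1*431^1 = - 1827440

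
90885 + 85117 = 176002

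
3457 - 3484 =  - 27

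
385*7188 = 2767380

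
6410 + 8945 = 15355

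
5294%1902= 1490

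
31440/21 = 1497  +  1/7 = 1497.14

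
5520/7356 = 460/613 = 0.75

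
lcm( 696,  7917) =63336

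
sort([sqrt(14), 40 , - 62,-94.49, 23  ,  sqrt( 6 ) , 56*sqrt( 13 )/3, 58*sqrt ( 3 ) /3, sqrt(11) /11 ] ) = [ - 94.49,-62,sqrt( 11 )/11, sqrt(6 ),sqrt( 14 ), 23, 58*sqrt( 3 )/3,40,56*sqrt (13 ) /3 ]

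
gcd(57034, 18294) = 2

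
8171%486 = 395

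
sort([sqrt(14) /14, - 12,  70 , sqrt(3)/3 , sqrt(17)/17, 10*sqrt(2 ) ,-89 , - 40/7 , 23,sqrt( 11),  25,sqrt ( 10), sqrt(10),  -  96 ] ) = [ - 96,-89 ,-12,- 40/7,sqrt (17)/17 , sqrt( 14) /14, sqrt(3)/3,sqrt(10 ),sqrt(10 ), sqrt(11), 10*sqrt(2 ) , 23,25,70 ]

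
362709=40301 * 9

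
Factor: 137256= 2^3 * 3^1 * 7^1*19^1*43^1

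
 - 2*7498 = -14996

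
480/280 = 12/7 = 1.71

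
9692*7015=67989380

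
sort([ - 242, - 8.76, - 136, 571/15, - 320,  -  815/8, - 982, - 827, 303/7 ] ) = [-982, - 827,-320, - 242, - 136, - 815/8, - 8.76, 571/15, 303/7] 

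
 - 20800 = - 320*65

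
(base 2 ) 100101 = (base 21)1g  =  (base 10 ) 37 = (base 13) 2b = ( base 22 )1F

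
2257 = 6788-4531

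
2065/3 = 2065/3 = 688.33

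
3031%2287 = 744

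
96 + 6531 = 6627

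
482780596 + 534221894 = 1017002490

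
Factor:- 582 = -2^1*3^1*97^1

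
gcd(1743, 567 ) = 21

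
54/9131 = 54/9131 = 0.01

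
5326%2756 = 2570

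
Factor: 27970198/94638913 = 2^1*1303^1*10733^1* 94638913^( - 1)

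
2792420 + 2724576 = 5516996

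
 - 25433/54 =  - 25433/54 = - 470.98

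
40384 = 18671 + 21713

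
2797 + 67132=69929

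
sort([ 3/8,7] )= [3/8,7]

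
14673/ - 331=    - 14673/331= -  44.33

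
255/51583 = 255/51583 = 0.00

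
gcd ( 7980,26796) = 84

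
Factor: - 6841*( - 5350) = 36599350   =  2^1*5^2 * 107^1*6841^1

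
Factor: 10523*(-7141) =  - 75144743 = - 17^1*37^1*193^1*619^1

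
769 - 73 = 696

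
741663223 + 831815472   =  1573478695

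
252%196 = 56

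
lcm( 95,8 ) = 760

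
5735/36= 159 + 11/36 = 159.31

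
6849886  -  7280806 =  - 430920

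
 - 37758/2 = -18879  =  - 18879.00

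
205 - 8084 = -7879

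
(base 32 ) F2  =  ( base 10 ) 482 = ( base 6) 2122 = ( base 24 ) k2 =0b111100010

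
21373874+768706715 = 790080589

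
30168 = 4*7542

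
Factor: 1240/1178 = 2^2*5^1*19^(  -  1) = 20/19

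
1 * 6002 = 6002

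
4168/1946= 2084/973 = 2.14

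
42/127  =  42/127  =  0.33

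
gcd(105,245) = 35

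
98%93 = 5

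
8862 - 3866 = 4996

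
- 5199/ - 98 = 53+5/98  =  53.05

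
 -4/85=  - 1  +  81/85 = -0.05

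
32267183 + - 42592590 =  - 10325407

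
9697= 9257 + 440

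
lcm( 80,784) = 3920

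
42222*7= 295554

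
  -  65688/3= - 21896 = - 21896.00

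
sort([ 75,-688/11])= [ - 688/11, 75]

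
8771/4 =2192+3/4 = 2192.75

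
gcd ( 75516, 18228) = 2604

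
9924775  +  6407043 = 16331818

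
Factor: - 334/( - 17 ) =2^1 * 17^( - 1)*167^1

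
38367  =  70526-32159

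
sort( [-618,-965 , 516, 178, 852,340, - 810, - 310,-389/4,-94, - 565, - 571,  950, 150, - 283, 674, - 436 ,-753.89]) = [-965, -810,-753.89,-618,-571, - 565,-436, - 310,-283,-389/4,-94,150, 178, 340,516,674, 852,  950]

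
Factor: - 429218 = -2^1*317^1*677^1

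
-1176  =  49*( - 24 )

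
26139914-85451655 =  - 59311741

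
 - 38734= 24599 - 63333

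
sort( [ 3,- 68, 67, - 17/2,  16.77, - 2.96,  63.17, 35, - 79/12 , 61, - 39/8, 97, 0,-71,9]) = [ - 71,  -  68,- 17/2, - 79/12, - 39/8, - 2.96, 0 , 3,9, 16.77,35, 61, 63.17 , 67, 97]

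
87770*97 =8513690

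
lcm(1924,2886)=5772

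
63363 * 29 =1837527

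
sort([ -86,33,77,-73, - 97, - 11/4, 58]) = [ - 97,-86, - 73,-11/4, 33,58, 77]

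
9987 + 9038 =19025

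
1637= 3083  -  1446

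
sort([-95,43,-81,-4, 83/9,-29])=[ - 95, - 81, -29,-4,83/9,43 ]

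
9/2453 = 9/2453= 0.00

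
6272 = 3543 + 2729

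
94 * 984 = 92496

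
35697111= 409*87279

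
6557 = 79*83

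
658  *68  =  44744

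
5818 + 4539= 10357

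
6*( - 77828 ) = - 466968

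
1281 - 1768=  -487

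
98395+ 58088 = 156483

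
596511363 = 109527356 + 486984007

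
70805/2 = 70805/2 = 35402.50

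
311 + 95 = 406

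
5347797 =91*58767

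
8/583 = 8/583 = 0.01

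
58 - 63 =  - 5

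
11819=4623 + 7196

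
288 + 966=1254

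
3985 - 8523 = -4538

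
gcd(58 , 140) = 2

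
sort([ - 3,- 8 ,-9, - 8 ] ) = [ -9,-8,- 8, - 3] 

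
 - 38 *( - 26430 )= 1004340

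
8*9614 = 76912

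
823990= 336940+487050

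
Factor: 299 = 13^1*23^1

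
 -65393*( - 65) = 4250545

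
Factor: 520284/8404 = 3^1*11^(-1)*227^1 = 681/11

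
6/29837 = 6/29837 = 0.00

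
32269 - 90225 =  - 57956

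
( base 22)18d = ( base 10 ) 673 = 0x2a1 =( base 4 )22201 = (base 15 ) 2ed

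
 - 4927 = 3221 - 8148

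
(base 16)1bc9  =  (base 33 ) 6HI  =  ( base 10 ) 7113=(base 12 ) 4149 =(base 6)52533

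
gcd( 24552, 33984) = 72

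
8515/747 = 11 + 298/747=11.40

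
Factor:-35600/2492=-100/7 = -  2^2 *5^2*7^ (-1)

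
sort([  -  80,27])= [-80, 27] 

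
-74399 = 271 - 74670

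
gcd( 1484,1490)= 2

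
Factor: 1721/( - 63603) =-3^( - 2)*37^( - 1) *191^( -1 ) * 1721^1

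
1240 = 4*310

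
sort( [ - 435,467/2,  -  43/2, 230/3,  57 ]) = [ - 435, - 43/2, 57, 230/3, 467/2]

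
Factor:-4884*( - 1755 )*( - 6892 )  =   - 2^4*3^4*5^1 * 11^1*13^1 *37^1*1723^1 =- 59074226640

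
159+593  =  752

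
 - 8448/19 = -445+7/19 = -444.63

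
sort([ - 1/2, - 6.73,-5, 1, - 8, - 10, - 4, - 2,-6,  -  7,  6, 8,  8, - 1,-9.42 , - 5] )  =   [ - 10, - 9.42, -8, - 7 , - 6.73 , - 6, - 5,  -  5, - 4, - 2, -1, - 1/2,1,  6, 8,8] 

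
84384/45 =1875+ 1/5 =1875.20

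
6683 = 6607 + 76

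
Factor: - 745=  - 5^1*149^1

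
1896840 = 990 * 1916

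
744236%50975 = 30586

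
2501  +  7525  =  10026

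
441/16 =27 + 9/16 = 27.56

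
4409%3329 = 1080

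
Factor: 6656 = 2^9*13^1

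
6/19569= 2/6523 = 0.00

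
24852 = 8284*3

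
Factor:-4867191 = -3^2*7^1*23^1 * 3359^1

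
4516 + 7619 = 12135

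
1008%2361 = 1008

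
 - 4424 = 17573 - 21997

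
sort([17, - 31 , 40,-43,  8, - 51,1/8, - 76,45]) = [ - 76, - 51, -43, - 31, 1/8,8, 17,40,  45]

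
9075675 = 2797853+6277822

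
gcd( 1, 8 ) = 1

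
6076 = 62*98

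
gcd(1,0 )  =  1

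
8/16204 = 2/4051= 0.00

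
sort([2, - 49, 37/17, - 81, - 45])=[ - 81, - 49, - 45,  2,37/17 ]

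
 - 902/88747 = -902/88747 =- 0.01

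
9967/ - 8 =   -  9967/8= - 1245.88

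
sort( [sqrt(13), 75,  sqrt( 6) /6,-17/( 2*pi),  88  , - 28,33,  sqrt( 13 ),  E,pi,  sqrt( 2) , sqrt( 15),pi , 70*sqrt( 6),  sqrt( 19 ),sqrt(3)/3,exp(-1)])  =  [ - 28, - 17/(2*pi),exp( - 1 ), sqrt( 6)/6,  sqrt( 3)/3, sqrt( 2),E,pi, pi, sqrt( 13 ),sqrt( 13 ),sqrt( 15) , sqrt(19), 33,75,88,70*sqrt(6) ]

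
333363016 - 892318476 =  - 558955460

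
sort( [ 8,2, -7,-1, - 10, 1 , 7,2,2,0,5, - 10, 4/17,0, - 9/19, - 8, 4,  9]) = [-10, - 10, - 8,- 7, - 1, - 9/19, 0,0 , 4/17,1,2,2,  2,4,5,7,8 , 9]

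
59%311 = 59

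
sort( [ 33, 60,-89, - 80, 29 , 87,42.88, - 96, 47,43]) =[ - 96, - 89 , - 80,29, 33,42.88  ,  43,  47, 60, 87 ] 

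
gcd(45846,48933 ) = 9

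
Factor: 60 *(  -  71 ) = -2^2*3^1*5^1*71^1 = -4260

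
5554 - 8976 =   -  3422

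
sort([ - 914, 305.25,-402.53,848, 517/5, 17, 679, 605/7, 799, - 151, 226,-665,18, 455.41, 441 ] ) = [ - 914,  -  665, - 402.53, - 151, 17,  18, 605/7, 517/5,  226 , 305.25,441,455.41,679,  799 , 848 ] 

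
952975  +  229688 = 1182663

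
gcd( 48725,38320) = 5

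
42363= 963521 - 921158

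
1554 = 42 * 37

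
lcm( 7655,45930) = 45930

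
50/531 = 50/531 = 0.09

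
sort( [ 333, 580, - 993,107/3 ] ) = [-993,107/3, 333, 580]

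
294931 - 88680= 206251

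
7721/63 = 1103/9 = 122.56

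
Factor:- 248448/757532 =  - 2^5*3^1*229^( - 1 )*647^1*827^(-1) = -  62112/189383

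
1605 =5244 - 3639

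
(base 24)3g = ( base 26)3a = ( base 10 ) 88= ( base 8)130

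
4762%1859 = 1044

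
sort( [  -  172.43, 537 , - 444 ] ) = [ - 444, -172.43  ,  537]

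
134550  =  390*345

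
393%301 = 92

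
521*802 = 417842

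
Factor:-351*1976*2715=  -  1883058840 = -2^3*3^4 * 5^1*13^2*19^1*181^1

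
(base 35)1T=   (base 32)20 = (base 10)64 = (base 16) 40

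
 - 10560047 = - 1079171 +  - 9480876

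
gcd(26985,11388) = 3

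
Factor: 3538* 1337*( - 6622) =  - 31324086332  =  - 2^2*7^2*11^1*29^1*43^1*61^1*191^1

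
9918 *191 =1894338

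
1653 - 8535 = -6882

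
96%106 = 96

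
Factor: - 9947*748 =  - 7440356 = - 2^2*7^3  *  11^1*17^1*29^1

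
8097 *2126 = 17214222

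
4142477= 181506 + 3960971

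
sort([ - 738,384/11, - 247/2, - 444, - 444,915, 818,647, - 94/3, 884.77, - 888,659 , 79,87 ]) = [  -  888, - 738,- 444,-444, - 247/2 , - 94/3,  384/11 , 79,  87,647, 659, 818,884.77,  915]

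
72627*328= 23821656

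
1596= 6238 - 4642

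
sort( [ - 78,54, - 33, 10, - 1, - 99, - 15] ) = [-99,- 78,  -  33, - 15, - 1, 10, 54] 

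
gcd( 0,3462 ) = 3462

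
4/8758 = 2/4379 = 0.00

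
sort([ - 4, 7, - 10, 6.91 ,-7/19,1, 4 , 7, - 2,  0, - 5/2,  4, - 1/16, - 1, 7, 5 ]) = [ - 10, - 4,  -  5/2, - 2,  -  1  , - 7/19, - 1/16, 0, 1,  4, 4,5, 6.91, 7 , 7, 7 ] 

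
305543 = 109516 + 196027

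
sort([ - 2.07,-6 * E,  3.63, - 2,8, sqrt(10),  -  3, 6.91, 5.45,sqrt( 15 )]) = [  -  6*E, - 3,-2.07,-2,sqrt( 10), 3.63,sqrt(15),5.45,6.91 , 8]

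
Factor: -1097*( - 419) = 459643 = 419^1*1097^1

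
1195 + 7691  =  8886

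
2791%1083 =625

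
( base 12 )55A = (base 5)11130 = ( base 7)2206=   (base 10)790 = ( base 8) 1426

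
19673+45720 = 65393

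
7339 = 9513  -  2174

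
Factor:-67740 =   -  2^2*3^1*5^1*1129^1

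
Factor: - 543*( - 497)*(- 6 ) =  - 2^1*3^2*7^1 * 71^1*181^1 = -  1619226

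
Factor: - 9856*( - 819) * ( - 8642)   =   - 69758777088 = -2^8*3^2*7^2*11^1*13^1*29^1 * 149^1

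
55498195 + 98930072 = 154428267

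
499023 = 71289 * 7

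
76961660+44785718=121747378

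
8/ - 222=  - 4/111= -0.04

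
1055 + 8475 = 9530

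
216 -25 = 191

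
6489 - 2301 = 4188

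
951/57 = 16 + 13/19  =  16.68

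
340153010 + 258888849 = 599041859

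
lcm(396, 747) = 32868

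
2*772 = 1544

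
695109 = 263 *2643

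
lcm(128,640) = 640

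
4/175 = 4/175 = 0.02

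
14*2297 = 32158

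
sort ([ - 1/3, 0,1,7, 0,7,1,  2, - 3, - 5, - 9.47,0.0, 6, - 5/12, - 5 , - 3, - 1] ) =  [ - 9.47 , - 5, - 5, - 3, - 3, - 1,-5/12,- 1/3,0, 0, 0.0, 1,1 , 2, 6, 7,7 ]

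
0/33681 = 0= 0.00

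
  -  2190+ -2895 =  - 5085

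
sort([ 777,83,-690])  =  [ -690,83,777]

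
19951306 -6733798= 13217508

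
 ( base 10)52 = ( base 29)1n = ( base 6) 124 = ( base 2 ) 110100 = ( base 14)3A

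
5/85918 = 5/85918 = 0.00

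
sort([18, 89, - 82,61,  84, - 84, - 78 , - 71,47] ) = [ - 84, - 82, - 78, - 71, 18, 47, 61,84, 89] 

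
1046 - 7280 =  - 6234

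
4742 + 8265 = 13007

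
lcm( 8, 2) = 8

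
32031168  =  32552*984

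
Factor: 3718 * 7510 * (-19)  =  -530521420  =  - 2^2*5^1 * 11^1* 13^2*19^1*751^1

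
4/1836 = 1/459 = 0.00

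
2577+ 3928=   6505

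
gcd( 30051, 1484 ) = 371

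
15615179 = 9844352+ 5770827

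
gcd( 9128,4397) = 1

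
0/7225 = 0 = 0.00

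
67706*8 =541648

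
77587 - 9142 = 68445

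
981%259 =204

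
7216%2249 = 469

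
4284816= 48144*89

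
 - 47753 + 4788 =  - 42965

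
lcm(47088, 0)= 0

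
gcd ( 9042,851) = 1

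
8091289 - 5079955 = 3011334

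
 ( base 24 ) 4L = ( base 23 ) 52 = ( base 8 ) 165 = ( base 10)117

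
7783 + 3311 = 11094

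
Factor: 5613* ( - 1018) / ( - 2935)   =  2^1 * 3^1*5^( - 1)*509^1*587^( - 1 ) * 1871^1 = 5714034/2935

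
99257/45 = 2205+32/45= 2205.71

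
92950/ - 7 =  - 92950/7 = - 13278.57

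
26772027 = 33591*797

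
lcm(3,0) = 0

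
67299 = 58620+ 8679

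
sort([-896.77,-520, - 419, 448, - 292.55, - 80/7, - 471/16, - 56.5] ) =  [ - 896.77, - 520, - 419, -292.55, - 56.5, - 471/16,-80/7,448] 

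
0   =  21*0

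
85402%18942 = 9634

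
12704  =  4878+7826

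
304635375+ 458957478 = 763592853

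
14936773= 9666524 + 5270249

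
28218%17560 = 10658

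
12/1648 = 3/412 = 0.01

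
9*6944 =62496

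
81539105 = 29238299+52300806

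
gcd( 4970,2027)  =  1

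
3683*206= 758698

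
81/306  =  9/34 = 0.26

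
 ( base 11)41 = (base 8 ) 55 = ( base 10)45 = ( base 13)36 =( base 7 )63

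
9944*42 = 417648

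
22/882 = 11/441 = 0.02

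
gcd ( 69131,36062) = 73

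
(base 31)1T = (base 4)330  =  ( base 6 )140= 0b111100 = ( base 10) 60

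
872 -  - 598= 1470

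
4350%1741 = 868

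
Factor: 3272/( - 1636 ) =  - 2 = -2^1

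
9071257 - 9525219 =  - 453962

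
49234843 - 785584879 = -736350036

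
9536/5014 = 1  +  2261/2507 = 1.90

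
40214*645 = 25938030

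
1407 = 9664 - 8257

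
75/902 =75/902 = 0.08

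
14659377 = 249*58873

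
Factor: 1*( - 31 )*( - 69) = 2139 = 3^1*23^1*31^1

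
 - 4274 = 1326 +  -5600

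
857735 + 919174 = 1776909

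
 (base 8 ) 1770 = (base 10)1016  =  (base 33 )UQ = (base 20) 2AG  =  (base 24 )1I8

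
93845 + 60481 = 154326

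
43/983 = 43/983 = 0.04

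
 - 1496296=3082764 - 4579060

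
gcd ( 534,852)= 6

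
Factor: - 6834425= - 5^2*13^1*17^1* 1237^1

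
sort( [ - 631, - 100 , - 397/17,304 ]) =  [ -631, - 100,-397/17, 304]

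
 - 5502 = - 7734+2232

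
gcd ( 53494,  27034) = 14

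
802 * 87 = 69774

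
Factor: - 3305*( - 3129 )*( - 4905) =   -  3^3*5^2*7^1*109^1*149^1*661^1 = - 50724297225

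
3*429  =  1287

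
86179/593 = 145  +  194/593 = 145.33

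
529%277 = 252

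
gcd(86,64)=2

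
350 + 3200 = 3550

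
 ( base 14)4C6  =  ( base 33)t1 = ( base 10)958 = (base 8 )1676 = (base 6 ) 4234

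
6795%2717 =1361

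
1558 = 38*41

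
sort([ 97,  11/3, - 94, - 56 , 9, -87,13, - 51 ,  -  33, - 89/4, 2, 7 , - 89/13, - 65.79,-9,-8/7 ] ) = [-94,-87 , - 65.79, - 56,  -  51, - 33,-89/4,  -  9,-89/13,-8/7, 2,11/3 , 7,9, 13,97 ] 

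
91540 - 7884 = 83656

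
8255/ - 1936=  -  8255/1936=- 4.26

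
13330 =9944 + 3386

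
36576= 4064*9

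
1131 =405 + 726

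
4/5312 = 1/1328 = 0.00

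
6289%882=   115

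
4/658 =2/329 = 0.01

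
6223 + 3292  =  9515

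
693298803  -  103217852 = 590080951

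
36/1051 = 36/1051 = 0.03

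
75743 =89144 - 13401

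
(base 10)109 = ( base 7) 214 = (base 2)1101101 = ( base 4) 1231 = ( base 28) 3P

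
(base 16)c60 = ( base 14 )1224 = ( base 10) 3168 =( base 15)e13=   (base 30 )3fi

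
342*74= 25308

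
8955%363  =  243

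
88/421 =88/421 = 0.21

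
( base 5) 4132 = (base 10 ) 542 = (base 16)21E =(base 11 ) 453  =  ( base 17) 1EF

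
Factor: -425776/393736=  - 598/553 = - 2^1 * 7^( -1 )* 13^1*23^1 * 79^ (  -  1)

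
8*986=7888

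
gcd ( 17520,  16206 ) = 438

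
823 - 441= 382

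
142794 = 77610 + 65184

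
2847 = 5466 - 2619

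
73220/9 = 73220/9=8135.56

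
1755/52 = 33 + 3/4 = 33.75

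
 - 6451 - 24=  - 6475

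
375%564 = 375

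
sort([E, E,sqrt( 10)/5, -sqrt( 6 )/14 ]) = [ - sqrt( 6 )/14,  sqrt (10)/5,E,E] 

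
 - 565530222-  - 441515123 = - 124015099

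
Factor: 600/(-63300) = - 2^1*211^(-1) = - 2/211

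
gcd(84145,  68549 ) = 1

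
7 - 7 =0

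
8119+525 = 8644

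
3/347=3/347 = 0.01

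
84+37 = 121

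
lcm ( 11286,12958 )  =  349866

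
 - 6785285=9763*( - 695)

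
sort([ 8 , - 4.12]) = [ - 4.12, 8]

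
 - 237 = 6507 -6744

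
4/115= 4/115 = 0.03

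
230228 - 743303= - 513075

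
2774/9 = 2774/9 = 308.22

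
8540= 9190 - 650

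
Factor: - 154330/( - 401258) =5^1*13^( - 1) =5/13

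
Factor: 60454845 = 3^2 *5^1 * 11^1*122131^1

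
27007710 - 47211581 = - 20203871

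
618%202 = 12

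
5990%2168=1654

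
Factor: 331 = 331^1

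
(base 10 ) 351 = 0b101011111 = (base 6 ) 1343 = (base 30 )bl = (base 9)430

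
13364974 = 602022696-588657722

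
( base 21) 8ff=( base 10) 3858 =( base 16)F12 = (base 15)1223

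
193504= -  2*( - 96752) 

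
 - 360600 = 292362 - 652962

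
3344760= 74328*45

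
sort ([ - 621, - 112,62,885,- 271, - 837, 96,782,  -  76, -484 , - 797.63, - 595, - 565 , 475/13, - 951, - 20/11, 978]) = [ - 951, - 837, - 797.63 , - 621,-595,- 565, - 484, - 271,  -  112, - 76, - 20/11, 475/13,62, 96, 782,885, 978] 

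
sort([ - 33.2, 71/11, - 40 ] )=[ - 40, - 33.2,71/11]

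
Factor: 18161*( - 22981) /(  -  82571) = 7^3 * 11^1*13^1*67^1  *127^1*82571^ ( - 1)  =  417357941/82571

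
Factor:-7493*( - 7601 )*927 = 52796629611 = 3^2*11^1*59^1*103^1*127^1*691^1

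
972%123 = 111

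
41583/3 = 13861 =13861.00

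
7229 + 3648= 10877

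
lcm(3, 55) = 165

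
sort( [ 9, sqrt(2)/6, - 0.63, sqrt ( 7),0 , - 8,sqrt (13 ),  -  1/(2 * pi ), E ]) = [ - 8,  -  0.63,-1/( 2*pi),0,sqrt( 2)/6,sqrt( 7 ), E,sqrt(13 ) , 9 ]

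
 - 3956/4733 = -1 + 777/4733=- 0.84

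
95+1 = 96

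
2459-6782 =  - 4323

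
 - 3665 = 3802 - 7467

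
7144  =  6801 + 343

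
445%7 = 4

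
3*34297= 102891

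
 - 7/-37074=7/37074 =0.00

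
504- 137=367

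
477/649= 477/649 = 0.73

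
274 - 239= 35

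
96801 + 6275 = 103076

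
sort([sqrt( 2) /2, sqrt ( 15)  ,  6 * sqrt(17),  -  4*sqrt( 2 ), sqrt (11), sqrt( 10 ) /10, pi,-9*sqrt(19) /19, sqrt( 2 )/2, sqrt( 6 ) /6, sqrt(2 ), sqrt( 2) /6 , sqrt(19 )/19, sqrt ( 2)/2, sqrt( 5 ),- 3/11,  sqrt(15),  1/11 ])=[-4 * sqrt (2 ), - 9*sqrt( 19 ) /19, - 3/11, 1/11,sqrt(19 ) /19,sqrt(2 ) /6, sqrt( 10 ) /10,sqrt( 6)/6,sqrt( 2)/2 , sqrt ( 2 )/2, sqrt(2 ) /2,sqrt( 2), sqrt(5 ), pi,  sqrt ( 11),sqrt(15),sqrt( 15 ), 6*sqrt( 17 )]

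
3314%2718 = 596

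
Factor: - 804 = -2^2*3^1*67^1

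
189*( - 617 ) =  - 116613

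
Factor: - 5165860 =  - 2^2*5^1*7^1*36899^1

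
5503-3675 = 1828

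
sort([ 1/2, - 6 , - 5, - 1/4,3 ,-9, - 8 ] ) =[ - 9,  -  8, - 6,  -  5, - 1/4, 1/2,3]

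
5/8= 5/8=0.62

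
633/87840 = 211/29280 = 0.01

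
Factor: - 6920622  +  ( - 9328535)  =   - 16249157^1  =  - 16249157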